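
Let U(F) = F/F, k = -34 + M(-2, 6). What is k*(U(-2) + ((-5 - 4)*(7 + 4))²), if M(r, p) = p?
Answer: -274456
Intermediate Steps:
k = -28 (k = -34 + 6 = -28)
U(F) = 1
k*(U(-2) + ((-5 - 4)*(7 + 4))²) = -28*(1 + ((-5 - 4)*(7 + 4))²) = -28*(1 + (-9*11)²) = -28*(1 + (-99)²) = -28*(1 + 9801) = -28*9802 = -274456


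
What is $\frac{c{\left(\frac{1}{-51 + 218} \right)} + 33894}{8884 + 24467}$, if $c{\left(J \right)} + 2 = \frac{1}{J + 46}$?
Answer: $\frac{260392403}{256235733} \approx 1.0162$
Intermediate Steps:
$c{\left(J \right)} = -2 + \frac{1}{46 + J}$ ($c{\left(J \right)} = -2 + \frac{1}{J + 46} = -2 + \frac{1}{46 + J}$)
$\frac{c{\left(\frac{1}{-51 + 218} \right)} + 33894}{8884 + 24467} = \frac{\frac{-91 - \frac{2}{-51 + 218}}{46 + \frac{1}{-51 + 218}} + 33894}{8884 + 24467} = \frac{\frac{-91 - \frac{2}{167}}{46 + \frac{1}{167}} + 33894}{33351} = \left(\frac{-91 - \frac{2}{167}}{46 + \frac{1}{167}} + 33894\right) \frac{1}{33351} = \left(\frac{-91 - \frac{2}{167}}{\frac{7683}{167}} + 33894\right) \frac{1}{33351} = \left(\frac{167}{7683} \left(- \frac{15199}{167}\right) + 33894\right) \frac{1}{33351} = \left(- \frac{15199}{7683} + 33894\right) \frac{1}{33351} = \frac{260392403}{7683} \cdot \frac{1}{33351} = \frac{260392403}{256235733}$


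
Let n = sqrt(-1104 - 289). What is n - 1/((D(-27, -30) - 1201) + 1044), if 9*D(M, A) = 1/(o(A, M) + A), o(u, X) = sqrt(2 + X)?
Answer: 11763495/1846911106 - 45*I/1846911106 + I*sqrt(1393) ≈ 0.0063693 + 37.323*I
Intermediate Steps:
D(M, A) = 1/(9*(A + sqrt(2 + M))) (D(M, A) = 1/(9*(sqrt(2 + M) + A)) = 1/(9*(A + sqrt(2 + M))))
n = I*sqrt(1393) (n = sqrt(-1393) = I*sqrt(1393) ≈ 37.323*I)
n - 1/((D(-27, -30) - 1201) + 1044) = I*sqrt(1393) - 1/((1/(9*(-30 + sqrt(2 - 27))) - 1201) + 1044) = I*sqrt(1393) - 1/((1/(9*(-30 + sqrt(-25))) - 1201) + 1044) = I*sqrt(1393) - 1/((1/(9*(-30 + 5*I)) - 1201) + 1044) = I*sqrt(1393) - 1/((((-30 - 5*I)/925)/9 - 1201) + 1044) = I*sqrt(1393) - 1/(((-30 - 5*I)/8325 - 1201) + 1044) = I*sqrt(1393) - 1/((-1201 + (-30 - 5*I)/8325) + 1044) = I*sqrt(1393) - 1/(-157 + (-30 - 5*I)/8325) = -1/(-157 + (-30 - 5*I)/8325) + I*sqrt(1393)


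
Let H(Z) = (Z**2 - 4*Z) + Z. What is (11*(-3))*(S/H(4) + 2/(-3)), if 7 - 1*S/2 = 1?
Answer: -77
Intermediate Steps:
H(Z) = Z**2 - 3*Z
S = 12 (S = 14 - 2*1 = 14 - 2 = 12)
(11*(-3))*(S/H(4) + 2/(-3)) = (11*(-3))*(12/((4*(-3 + 4))) + 2/(-3)) = -33*(12/((4*1)) + 2*(-1/3)) = -33*(12/4 - 2/3) = -33*(12*(1/4) - 2/3) = -33*(3 - 2/3) = -33*7/3 = -77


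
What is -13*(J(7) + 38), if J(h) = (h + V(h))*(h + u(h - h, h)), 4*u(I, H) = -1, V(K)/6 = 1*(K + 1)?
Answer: -21281/4 ≈ -5320.3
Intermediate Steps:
V(K) = 6 + 6*K (V(K) = 6*(1*(K + 1)) = 6*(1*(1 + K)) = 6*(1 + K) = 6 + 6*K)
u(I, H) = -¼ (u(I, H) = (¼)*(-1) = -¼)
J(h) = (6 + 7*h)*(-¼ + h) (J(h) = (h + (6 + 6*h))*(h - ¼) = (6 + 7*h)*(-¼ + h))
-13*(J(7) + 38) = -13*((-3/2 + 7*7² + (17/4)*7) + 38) = -13*((-3/2 + 7*49 + 119/4) + 38) = -13*((-3/2 + 343 + 119/4) + 38) = -13*(1485/4 + 38) = -13*1637/4 = -21281/4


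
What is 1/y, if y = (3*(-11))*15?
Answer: -1/495 ≈ -0.0020202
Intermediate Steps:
y = -495 (y = -33*15 = -495)
1/y = 1/(-495) = -1/495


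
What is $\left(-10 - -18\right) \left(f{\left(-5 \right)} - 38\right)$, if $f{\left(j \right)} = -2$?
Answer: $-320$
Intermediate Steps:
$\left(-10 - -18\right) \left(f{\left(-5 \right)} - 38\right) = \left(-10 - -18\right) \left(-2 - 38\right) = \left(-10 + 18\right) \left(-40\right) = 8 \left(-40\right) = -320$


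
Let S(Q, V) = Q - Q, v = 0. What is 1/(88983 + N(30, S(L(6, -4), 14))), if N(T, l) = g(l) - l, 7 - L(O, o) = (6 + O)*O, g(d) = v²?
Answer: 1/88983 ≈ 1.1238e-5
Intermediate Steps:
g(d) = 0 (g(d) = 0² = 0)
L(O, o) = 7 - O*(6 + O) (L(O, o) = 7 - (6 + O)*O = 7 - O*(6 + O))
S(Q, V) = 0
N(T, l) = -l (N(T, l) = 0 - l = -l)
1/(88983 + N(30, S(L(6, -4), 14))) = 1/(88983 - 1*0) = 1/(88983 + 0) = 1/88983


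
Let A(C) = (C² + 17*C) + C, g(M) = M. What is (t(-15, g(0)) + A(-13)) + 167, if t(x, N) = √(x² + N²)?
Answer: 117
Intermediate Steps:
A(C) = C² + 18*C
t(x, N) = √(N² + x²)
(t(-15, g(0)) + A(-13)) + 167 = (√(0² + (-15)²) - 13*(18 - 13)) + 167 = (√(0 + 225) - 13*5) + 167 = (√225 - 65) + 167 = (15 - 65) + 167 = -50 + 167 = 117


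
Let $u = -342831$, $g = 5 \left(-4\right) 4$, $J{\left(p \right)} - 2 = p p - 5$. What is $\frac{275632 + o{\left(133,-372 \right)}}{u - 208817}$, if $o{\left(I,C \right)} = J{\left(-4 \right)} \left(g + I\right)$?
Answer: $- \frac{276321}{551648} \approx -0.5009$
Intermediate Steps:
$J{\left(p \right)} = -3 + p^{2}$ ($J{\left(p \right)} = 2 + \left(p p - 5\right) = 2 + \left(p^{2} - 5\right) = 2 + \left(-5 + p^{2}\right) = -3 + p^{2}$)
$g = -80$ ($g = \left(-20\right) 4 = -80$)
$o{\left(I,C \right)} = -1040 + 13 I$ ($o{\left(I,C \right)} = \left(-3 + \left(-4\right)^{2}\right) \left(-80 + I\right) = \left(-3 + 16\right) \left(-80 + I\right) = 13 \left(-80 + I\right) = -1040 + 13 I$)
$\frac{275632 + o{\left(133,-372 \right)}}{u - 208817} = \frac{275632 + \left(-1040 + 13 \cdot 133\right)}{-342831 - 208817} = \frac{275632 + \left(-1040 + 1729\right)}{-551648} = \left(275632 + 689\right) \left(- \frac{1}{551648}\right) = 276321 \left(- \frac{1}{551648}\right) = - \frac{276321}{551648}$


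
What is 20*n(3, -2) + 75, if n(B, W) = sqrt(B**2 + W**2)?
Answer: 75 + 20*sqrt(13) ≈ 147.11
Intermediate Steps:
20*n(3, -2) + 75 = 20*sqrt(3**2 + (-2)**2) + 75 = 20*sqrt(9 + 4) + 75 = 20*sqrt(13) + 75 = 75 + 20*sqrt(13)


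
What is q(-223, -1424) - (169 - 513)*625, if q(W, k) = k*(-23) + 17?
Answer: 247769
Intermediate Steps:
q(W, k) = 17 - 23*k (q(W, k) = -23*k + 17 = 17 - 23*k)
q(-223, -1424) - (169 - 513)*625 = (17 - 23*(-1424)) - (169 - 513)*625 = (17 + 32752) - (-344)*625 = 32769 - 1*(-215000) = 32769 + 215000 = 247769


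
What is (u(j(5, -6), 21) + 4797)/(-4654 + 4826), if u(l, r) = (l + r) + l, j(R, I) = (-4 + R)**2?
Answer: 1205/43 ≈ 28.023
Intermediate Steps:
u(l, r) = r + 2*l
(u(j(5, -6), 21) + 4797)/(-4654 + 4826) = ((21 + 2*(-4 + 5)**2) + 4797)/(-4654 + 4826) = ((21 + 2*1**2) + 4797)/172 = ((21 + 2*1) + 4797)*(1/172) = ((21 + 2) + 4797)*(1/172) = (23 + 4797)*(1/172) = 4820*(1/172) = 1205/43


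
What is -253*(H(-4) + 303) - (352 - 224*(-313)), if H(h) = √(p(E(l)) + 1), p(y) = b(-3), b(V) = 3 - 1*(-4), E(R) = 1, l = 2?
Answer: -147123 - 506*√2 ≈ -1.4784e+5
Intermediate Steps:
b(V) = 7 (b(V) = 3 + 4 = 7)
p(y) = 7
H(h) = 2*√2 (H(h) = √(7 + 1) = √8 = 2*√2)
-253*(H(-4) + 303) - (352 - 224*(-313)) = -253*(2*√2 + 303) - (352 - 224*(-313)) = -253*(303 + 2*√2) - (352 + 70112) = (-76659 - 506*√2) - 1*70464 = (-76659 - 506*√2) - 70464 = -147123 - 506*√2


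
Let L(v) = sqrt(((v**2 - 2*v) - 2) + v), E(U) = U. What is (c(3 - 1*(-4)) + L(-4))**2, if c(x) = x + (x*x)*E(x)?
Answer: 122518 + 2100*sqrt(2) ≈ 1.2549e+5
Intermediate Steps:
L(v) = sqrt(-2 + v**2 - v) (L(v) = sqrt((-2 + v**2 - 2*v) + v) = sqrt(-2 + v**2 - v))
c(x) = x + x**3 (c(x) = x + (x*x)*x = x + x**2*x = x + x**3)
(c(3 - 1*(-4)) + L(-4))**2 = (((3 - 1*(-4)) + (3 - 1*(-4))**3) + sqrt(-2 + (-4)**2 - 1*(-4)))**2 = (((3 + 4) + (3 + 4)**3) + sqrt(-2 + 16 + 4))**2 = ((7 + 7**3) + sqrt(18))**2 = ((7 + 343) + 3*sqrt(2))**2 = (350 + 3*sqrt(2))**2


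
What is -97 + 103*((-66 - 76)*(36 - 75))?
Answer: 570317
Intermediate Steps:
-97 + 103*((-66 - 76)*(36 - 75)) = -97 + 103*(-142*(-39)) = -97 + 103*5538 = -97 + 570414 = 570317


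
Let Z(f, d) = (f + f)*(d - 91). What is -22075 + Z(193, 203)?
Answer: 21157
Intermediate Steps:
Z(f, d) = 2*f*(-91 + d) (Z(f, d) = (2*f)*(-91 + d) = 2*f*(-91 + d))
-22075 + Z(193, 203) = -22075 + 2*193*(-91 + 203) = -22075 + 2*193*112 = -22075 + 43232 = 21157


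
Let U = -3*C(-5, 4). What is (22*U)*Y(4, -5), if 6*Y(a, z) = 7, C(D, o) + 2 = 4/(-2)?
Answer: 308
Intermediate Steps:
C(D, o) = -4 (C(D, o) = -2 + 4/(-2) = -2 + 4*(-1/2) = -2 - 2 = -4)
Y(a, z) = 7/6 (Y(a, z) = (1/6)*7 = 7/6)
U = 12 (U = -3*(-4) = 12)
(22*U)*Y(4, -5) = (22*12)*(7/6) = 264*(7/6) = 308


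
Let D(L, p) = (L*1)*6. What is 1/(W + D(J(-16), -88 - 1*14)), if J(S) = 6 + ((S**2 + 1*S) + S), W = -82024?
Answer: -1/80644 ≈ -1.2400e-5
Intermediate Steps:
J(S) = 6 + S**2 + 2*S (J(S) = 6 + ((S**2 + S) + S) = 6 + ((S + S**2) + S) = 6 + (S**2 + 2*S) = 6 + S**2 + 2*S)
D(L, p) = 6*L (D(L, p) = L*6 = 6*L)
1/(W + D(J(-16), -88 - 1*14)) = 1/(-82024 + 6*(6 + (-16)**2 + 2*(-16))) = 1/(-82024 + 6*(6 + 256 - 32)) = 1/(-82024 + 6*230) = 1/(-82024 + 1380) = 1/(-80644) = -1/80644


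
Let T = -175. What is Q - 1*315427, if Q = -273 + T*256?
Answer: -360500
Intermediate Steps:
Q = -45073 (Q = -273 - 175*256 = -273 - 44800 = -45073)
Q - 1*315427 = -45073 - 1*315427 = -45073 - 315427 = -360500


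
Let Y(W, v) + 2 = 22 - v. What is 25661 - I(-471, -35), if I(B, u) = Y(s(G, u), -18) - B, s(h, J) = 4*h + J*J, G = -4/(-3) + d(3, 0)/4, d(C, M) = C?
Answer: 25152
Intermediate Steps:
G = 25/12 (G = -4/(-3) + 3/4 = -4*(-⅓) + 3*(¼) = 4/3 + ¾ = 25/12 ≈ 2.0833)
s(h, J) = J² + 4*h (s(h, J) = 4*h + J² = J² + 4*h)
Y(W, v) = 20 - v (Y(W, v) = -2 + (22 - v) = 20 - v)
I(B, u) = 38 - B (I(B, u) = (20 - 1*(-18)) - B = (20 + 18) - B = 38 - B)
25661 - I(-471, -35) = 25661 - (38 - 1*(-471)) = 25661 - (38 + 471) = 25661 - 1*509 = 25661 - 509 = 25152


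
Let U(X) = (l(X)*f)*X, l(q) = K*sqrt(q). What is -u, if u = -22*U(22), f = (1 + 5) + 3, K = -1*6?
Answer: -26136*sqrt(22) ≈ -1.2259e+5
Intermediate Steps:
K = -6
f = 9 (f = 6 + 3 = 9)
l(q) = -6*sqrt(q)
U(X) = -54*X**(3/2) (U(X) = (-6*sqrt(X)*9)*X = (-54*sqrt(X))*X = -54*X**(3/2))
u = 26136*sqrt(22) (u = -(-1188)*22**(3/2) = -(-1188)*22*sqrt(22) = -(-26136)*sqrt(22) = 26136*sqrt(22) ≈ 1.2259e+5)
-u = -26136*sqrt(22)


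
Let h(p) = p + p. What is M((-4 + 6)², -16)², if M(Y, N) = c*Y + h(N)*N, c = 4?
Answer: 278784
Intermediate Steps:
h(p) = 2*p
M(Y, N) = 2*N² + 4*Y (M(Y, N) = 4*Y + (2*N)*N = 4*Y + 2*N² = 2*N² + 4*Y)
M((-4 + 6)², -16)² = (2*(-16)² + 4*(-4 + 6)²)² = (2*256 + 4*2²)² = (512 + 4*4)² = (512 + 16)² = 528² = 278784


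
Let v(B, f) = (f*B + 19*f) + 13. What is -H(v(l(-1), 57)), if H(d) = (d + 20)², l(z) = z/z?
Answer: -1375929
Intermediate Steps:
l(z) = 1
v(B, f) = 13 + 19*f + B*f (v(B, f) = (B*f + 19*f) + 13 = (19*f + B*f) + 13 = 13 + 19*f + B*f)
H(d) = (20 + d)²
-H(v(l(-1), 57)) = -(20 + (13 + 19*57 + 1*57))² = -(20 + (13 + 1083 + 57))² = -(20 + 1153)² = -1*1173² = -1*1375929 = -1375929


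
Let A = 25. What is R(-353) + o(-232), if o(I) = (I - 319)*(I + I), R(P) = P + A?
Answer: 255336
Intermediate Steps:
R(P) = 25 + P (R(P) = P + 25 = 25 + P)
o(I) = 2*I*(-319 + I) (o(I) = (-319 + I)*(2*I) = 2*I*(-319 + I))
R(-353) + o(-232) = (25 - 353) + 2*(-232)*(-319 - 232) = -328 + 2*(-232)*(-551) = -328 + 255664 = 255336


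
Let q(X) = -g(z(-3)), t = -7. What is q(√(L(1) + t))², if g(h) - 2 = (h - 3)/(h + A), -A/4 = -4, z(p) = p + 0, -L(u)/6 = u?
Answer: 400/169 ≈ 2.3669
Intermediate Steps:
L(u) = -6*u
z(p) = p
A = 16 (A = -4*(-4) = 16)
g(h) = 2 + (-3 + h)/(16 + h) (g(h) = 2 + (h - 3)/(h + 16) = 2 + (-3 + h)/(16 + h))
q(X) = -20/13 (q(X) = -(29 + 3*(-3))/(16 - 3) = -(29 - 9)/13 = -20/13)
q(√(L(1) + t))² = (-20/13)² = 400/169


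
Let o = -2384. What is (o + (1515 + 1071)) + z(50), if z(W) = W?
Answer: 252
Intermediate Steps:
(o + (1515 + 1071)) + z(50) = (-2384 + (1515 + 1071)) + 50 = (-2384 + 2586) + 50 = 202 + 50 = 252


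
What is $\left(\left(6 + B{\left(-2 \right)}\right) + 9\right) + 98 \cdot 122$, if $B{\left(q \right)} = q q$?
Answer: $11975$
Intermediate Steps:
$B{\left(q \right)} = q^{2}$
$\left(\left(6 + B{\left(-2 \right)}\right) + 9\right) + 98 \cdot 122 = \left(\left(6 + \left(-2\right)^{2}\right) + 9\right) + 98 \cdot 122 = \left(\left(6 + 4\right) + 9\right) + 11956 = \left(10 + 9\right) + 11956 = 19 + 11956 = 11975$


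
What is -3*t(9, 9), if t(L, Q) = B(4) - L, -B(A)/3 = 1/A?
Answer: 117/4 ≈ 29.250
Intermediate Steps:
B(A) = -3/A
t(L, Q) = -3/4 - L
-3*t(9, 9) = -3*(-3/4 - 1*9) = -3*(-3/4 - 9) = -3*(-39/4) = 117/4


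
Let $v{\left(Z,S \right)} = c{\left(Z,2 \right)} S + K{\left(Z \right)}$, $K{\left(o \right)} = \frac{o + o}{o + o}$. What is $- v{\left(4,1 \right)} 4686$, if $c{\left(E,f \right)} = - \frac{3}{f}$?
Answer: $2343$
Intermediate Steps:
$K{\left(o \right)} = 1$ ($K{\left(o \right)} = \frac{2 o}{2 o} = 2 o \frac{1}{2 o} = 1$)
$v{\left(Z,S \right)} = 1 - \frac{3 S}{2}$ ($v{\left(Z,S \right)} = - \frac{3}{2} S + 1 = \left(-3\right) \frac{1}{2} S + 1 = - \frac{3 S}{2} + 1 = 1 - \frac{3 S}{2}$)
$- v{\left(4,1 \right)} 4686 = - \left(1 - \frac{3}{2}\right) 4686 = - \frac{\left(-1\right) 4686}{2} = \left(-1\right) \left(-2343\right) = 2343$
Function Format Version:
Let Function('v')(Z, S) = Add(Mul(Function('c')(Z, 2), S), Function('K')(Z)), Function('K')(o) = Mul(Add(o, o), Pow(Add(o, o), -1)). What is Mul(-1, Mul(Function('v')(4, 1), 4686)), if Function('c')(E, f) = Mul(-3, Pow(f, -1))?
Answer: 2343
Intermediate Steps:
Function('K')(o) = 1 (Function('K')(o) = Mul(Mul(2, o), Pow(Mul(2, o), -1)) = Mul(Mul(2, o), Mul(Rational(1, 2), Pow(o, -1))) = 1)
Function('v')(Z, S) = Add(1, Mul(Rational(-3, 2), S)) (Function('v')(Z, S) = Add(Mul(Mul(-3, Pow(2, -1)), S), 1) = Add(Mul(Mul(-3, Rational(1, 2)), S), 1) = Add(Mul(Rational(-3, 2), S), 1) = Add(1, Mul(Rational(-3, 2), S)))
Mul(-1, Mul(Function('v')(4, 1), 4686)) = Mul(-1, Mul(Add(1, Mul(Rational(-3, 2), 1)), 4686)) = Mul(-1, Mul(Add(1, Rational(-3, 2)), 4686)) = Mul(-1, Mul(Rational(-1, 2), 4686)) = Mul(-1, -2343) = 2343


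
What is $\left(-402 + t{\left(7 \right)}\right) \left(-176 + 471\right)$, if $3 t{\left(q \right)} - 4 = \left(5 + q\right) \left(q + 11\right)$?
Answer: $- \frac{290870}{3} \approx -96957.0$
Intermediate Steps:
$t{\left(q \right)} = \frac{4}{3} + \frac{\left(5 + q\right) \left(11 + q\right)}{3}$ ($t{\left(q \right)} = \frac{4}{3} + \frac{\left(5 + q\right) \left(q + 11\right)}{3} = \frac{4}{3} + \frac{\left(5 + q\right) \left(11 + q\right)}{3}$)
$\left(-402 + t{\left(7 \right)}\right) \left(-176 + 471\right) = \left(-402 + \left(\frac{59}{3} + \frac{7^{2}}{3} + \frac{16}{3} \cdot 7\right)\right) \left(-176 + 471\right) = \left(-402 + \left(\frac{59}{3} + \frac{1}{3} \cdot 49 + \frac{112}{3}\right)\right) 295 = \left(-402 + \left(\frac{59}{3} + \frac{49}{3} + \frac{112}{3}\right)\right) 295 = \left(-402 + \frac{220}{3}\right) 295 = \left(- \frac{986}{3}\right) 295 = - \frac{290870}{3}$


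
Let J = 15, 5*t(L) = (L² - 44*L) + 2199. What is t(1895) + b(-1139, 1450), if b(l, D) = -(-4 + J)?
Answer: 3509789/5 ≈ 7.0196e+5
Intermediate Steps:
t(L) = 2199/5 - 44*L/5 + L²/5 (t(L) = ((L² - 44*L) + 2199)/5 = (2199 + L² - 44*L)/5 = 2199/5 - 44*L/5 + L²/5)
b(l, D) = -11 (b(l, D) = -(-4 + 15) = -1*11 = -11)
t(1895) + b(-1139, 1450) = (2199/5 - 44/5*1895 + (⅕)*1895²) - 11 = (2199/5 - 16676 + (⅕)*3591025) - 11 = (2199/5 - 16676 + 718205) - 11 = 3509844/5 - 11 = 3509789/5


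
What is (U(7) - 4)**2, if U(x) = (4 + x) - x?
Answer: 0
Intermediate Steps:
U(x) = 4
(U(7) - 4)**2 = (4 - 4)**2 = 0**2 = 0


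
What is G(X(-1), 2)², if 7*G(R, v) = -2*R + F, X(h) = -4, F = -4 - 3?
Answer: 1/49 ≈ 0.020408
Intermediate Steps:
F = -7
G(R, v) = -1 - 2*R/7 (G(R, v) = (-2*R - 7)/7 = (-7 - 2*R)/7 = -1 - 2*R/7)
G(X(-1), 2)² = (-1 - 2/7*(-4))² = (-1 + 8/7)² = (⅐)² = 1/49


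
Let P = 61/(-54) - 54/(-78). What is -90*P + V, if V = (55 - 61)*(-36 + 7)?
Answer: 8321/39 ≈ 213.36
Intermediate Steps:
V = 174 (V = -6*(-29) = 174)
P = -307/702 (P = 61*(-1/54) - 54*(-1/78) = -61/54 + 9/13 = -307/702 ≈ -0.43732)
-90*P + V = -90*(-307/702) + 174 = 1535/39 + 174 = 8321/39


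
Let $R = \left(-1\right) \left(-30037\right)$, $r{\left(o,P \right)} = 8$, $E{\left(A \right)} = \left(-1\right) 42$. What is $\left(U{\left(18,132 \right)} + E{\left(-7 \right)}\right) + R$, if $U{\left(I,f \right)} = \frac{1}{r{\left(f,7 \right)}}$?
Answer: $\frac{239961}{8} \approx 29995.0$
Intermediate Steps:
$E{\left(A \right)} = -42$
$R = 30037$
$U{\left(I,f \right)} = \frac{1}{8}$
$\left(U{\left(18,132 \right)} + E{\left(-7 \right)}\right) + R = \left(\frac{1}{8} - 42\right) + 30037 = - \frac{335}{8} + 30037 = \frac{239961}{8}$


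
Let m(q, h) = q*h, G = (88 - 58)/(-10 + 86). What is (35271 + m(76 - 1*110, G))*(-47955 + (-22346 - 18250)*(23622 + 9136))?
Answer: -890886485887362/19 ≈ -4.6889e+13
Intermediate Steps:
G = 15/38 (G = 30/76 = 30*(1/76) = 15/38 ≈ 0.39474)
m(q, h) = h*q
(35271 + m(76 - 1*110, G))*(-47955 + (-22346 - 18250)*(23622 + 9136)) = (35271 + 15*(76 - 1*110)/38)*(-47955 + (-22346 - 18250)*(23622 + 9136)) = (35271 + 15*(76 - 110)/38)*(-47955 - 40596*32758) = (35271 + (15/38)*(-34))*(-47955 - 1329843768) = (35271 - 255/19)*(-1329891723) = (669894/19)*(-1329891723) = -890886485887362/19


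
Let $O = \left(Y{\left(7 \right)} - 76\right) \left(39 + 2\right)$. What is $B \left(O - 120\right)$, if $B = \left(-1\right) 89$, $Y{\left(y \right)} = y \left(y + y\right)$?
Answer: $-69598$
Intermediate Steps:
$Y{\left(y \right)} = 2 y^{2}$ ($Y{\left(y \right)} = y 2 y = 2 y^{2}$)
$O = 902$ ($O = \left(2 \cdot 7^{2} - 76\right) \left(39 + 2\right) = \left(2 \cdot 49 - 76\right) 41 = \left(98 - 76\right) 41 = 22 \cdot 41 = 902$)
$B = -89$
$B \left(O - 120\right) = - 89 \left(902 - 120\right) = \left(-89\right) 782 = -69598$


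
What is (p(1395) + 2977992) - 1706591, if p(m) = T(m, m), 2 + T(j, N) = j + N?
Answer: 1274189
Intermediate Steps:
T(j, N) = -2 + N + j (T(j, N) = -2 + (j + N) = -2 + (N + j) = -2 + N + j)
p(m) = -2 + 2*m (p(m) = -2 + m + m = -2 + 2*m)
(p(1395) + 2977992) - 1706591 = ((-2 + 2*1395) + 2977992) - 1706591 = ((-2 + 2790) + 2977992) - 1706591 = (2788 + 2977992) - 1706591 = 2980780 - 1706591 = 1274189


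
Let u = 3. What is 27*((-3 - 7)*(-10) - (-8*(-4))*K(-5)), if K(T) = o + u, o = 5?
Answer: -4212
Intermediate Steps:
K(T) = 8 (K(T) = 5 + 3 = 8)
27*((-3 - 7)*(-10) - (-8*(-4))*K(-5)) = 27*((-3 - 7)*(-10) - (-8*(-4))*8) = 27*(-10*(-10) - 32*8) = 27*(100 - 1*256) = 27*(100 - 256) = 27*(-156) = -4212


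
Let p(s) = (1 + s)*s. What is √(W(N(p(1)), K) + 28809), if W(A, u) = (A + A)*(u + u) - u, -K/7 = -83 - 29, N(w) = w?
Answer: √34297 ≈ 185.19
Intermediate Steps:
p(s) = s*(1 + s)
K = 784 (K = -7*(-83 - 29) = -7*(-112) = 784)
W(A, u) = -u + 4*A*u (W(A, u) = (2*A)*(2*u) - u = 4*A*u - u = -u + 4*A*u)
√(W(N(p(1)), K) + 28809) = √(784*(-1 + 4*(1*(1 + 1))) + 28809) = √(784*(-1 + 4*(1*2)) + 28809) = √(784*(-1 + 4*2) + 28809) = √(784*(-1 + 8) + 28809) = √(784*7 + 28809) = √(5488 + 28809) = √34297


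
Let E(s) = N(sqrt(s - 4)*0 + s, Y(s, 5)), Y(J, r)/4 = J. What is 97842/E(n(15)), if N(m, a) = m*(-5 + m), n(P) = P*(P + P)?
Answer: 16307/33375 ≈ 0.48860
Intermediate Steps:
Y(J, r) = 4*J
n(P) = 2*P**2 (n(P) = P*(2*P) = 2*P**2)
E(s) = s*(-5 + s) (E(s) = (sqrt(s - 4)*0 + s)*(-5 + (sqrt(s - 4)*0 + s)) = (sqrt(-4 + s)*0 + s)*(-5 + (sqrt(-4 + s)*0 + s)) = (0 + s)*(-5 + (0 + s)) = s*(-5 + s))
97842/E(n(15)) = 97842/(((2*15**2)*(-5 + 2*15**2))) = 97842/(((2*225)*(-5 + 2*225))) = 97842/((450*(-5 + 450))) = 97842/((450*445)) = 97842/200250 = 97842*(1/200250) = 16307/33375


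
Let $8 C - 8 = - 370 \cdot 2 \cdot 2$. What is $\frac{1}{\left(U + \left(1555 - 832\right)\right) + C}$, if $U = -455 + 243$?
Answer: $\frac{1}{327} \approx 0.0030581$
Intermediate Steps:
$U = -212$
$C = -184$ ($C = 1 + \frac{\left(-370\right) 2 \cdot 2}{8} = 1 + \frac{\left(-370\right) 4}{8} = 1 + \frac{1}{8} \left(-1480\right) = 1 - 185 = -184$)
$\frac{1}{\left(U + \left(1555 - 832\right)\right) + C} = \frac{1}{\left(-212 + \left(1555 - 832\right)\right) - 184} = \frac{1}{\left(-212 + 723\right) - 184} = \frac{1}{511 - 184} = \frac{1}{327}$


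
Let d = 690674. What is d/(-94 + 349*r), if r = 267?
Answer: 690674/93089 ≈ 7.4195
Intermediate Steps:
d/(-94 + 349*r) = 690674/(-94 + 349*267) = 690674/(-94 + 93183) = 690674/93089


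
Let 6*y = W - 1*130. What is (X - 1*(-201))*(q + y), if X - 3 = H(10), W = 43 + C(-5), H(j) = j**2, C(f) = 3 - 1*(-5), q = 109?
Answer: 87400/3 ≈ 29133.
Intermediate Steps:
C(f) = 8 (C(f) = 3 + 5 = 8)
W = 51 (W = 43 + 8 = 51)
X = 103 (X = 3 + 10**2 = 3 + 100 = 103)
y = -79/6 (y = (51 - 1*130)/6 = (51 - 130)/6 = (1/6)*(-79) = -79/6 ≈ -13.167)
(X - 1*(-201))*(q + y) = (103 - 1*(-201))*(109 - 79/6) = (103 + 201)*(575/6) = 304*(575/6) = 87400/3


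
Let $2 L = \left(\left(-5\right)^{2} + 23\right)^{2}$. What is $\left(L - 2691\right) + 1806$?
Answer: $267$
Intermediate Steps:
$L = 1152$ ($L = \frac{\left(\left(-5\right)^{2} + 23\right)^{2}}{2} = \frac{\left(25 + 23\right)^{2}}{2} = \frac{48^{2}}{2} = \frac{1}{2} \cdot 2304 = 1152$)
$\left(L - 2691\right) + 1806 = \left(1152 - 2691\right) + 1806 = -1539 + 1806 = 267$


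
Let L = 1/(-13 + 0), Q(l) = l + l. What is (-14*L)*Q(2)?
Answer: 56/13 ≈ 4.3077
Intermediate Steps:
Q(l) = 2*l
L = -1/13 (L = 1/(-13) = -1/13 ≈ -0.076923)
(-14*L)*Q(2) = (-14*(-1/13))*(2*2) = (14/13)*4 = 56/13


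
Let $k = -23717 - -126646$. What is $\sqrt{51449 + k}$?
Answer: $\sqrt{154378} \approx 392.91$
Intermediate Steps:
$k = 102929$ ($k = -23717 + 126646 = 102929$)
$\sqrt{51449 + k} = \sqrt{51449 + 102929} = \sqrt{154378}$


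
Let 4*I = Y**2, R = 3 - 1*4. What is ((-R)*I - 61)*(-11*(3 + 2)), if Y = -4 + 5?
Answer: 13365/4 ≈ 3341.3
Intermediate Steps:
Y = 1
R = -1 (R = 3 - 4 = -1)
I = 1/4 (I = (1/4)*1**2 = (1/4)*1 = 1/4 ≈ 0.25000)
((-R)*I - 61)*(-11*(3 + 2)) = (-1*(-1)*(1/4) - 61)*(-11*(3 + 2)) = (1*(1/4) - 61)*(-11*5) = (1/4 - 61)*(-55) = -243/4*(-55) = 13365/4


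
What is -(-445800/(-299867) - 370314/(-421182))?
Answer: -16600437991/7016587933 ≈ -2.3659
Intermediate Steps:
-(-445800/(-299867) - 370314/(-421182)) = -(-445800*(-1/299867) - 370314*(-1/421182)) = -(445800/299867 + 20573/23399) = -1*16600437991/7016587933 = -16600437991/7016587933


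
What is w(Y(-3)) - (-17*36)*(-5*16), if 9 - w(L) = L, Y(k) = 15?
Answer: -48966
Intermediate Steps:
w(L) = 9 - L
w(Y(-3)) - (-17*36)*(-5*16) = (9 - 1*15) - (-17*36)*(-5*16) = (9 - 15) - (-612)*(-80) = -6 - 1*48960 = -6 - 48960 = -48966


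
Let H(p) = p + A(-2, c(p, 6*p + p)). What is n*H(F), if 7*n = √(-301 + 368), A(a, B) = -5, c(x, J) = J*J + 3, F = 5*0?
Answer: -5*√67/7 ≈ -5.8467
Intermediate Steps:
F = 0
c(x, J) = 3 + J² (c(x, J) = J² + 3 = 3 + J²)
H(p) = -5 + p (H(p) = p - 5 = -5 + p)
n = √67/7 (n = √(-301 + 368)/7 = √67/7 ≈ 1.1693)
n*H(F) = (√67/7)*(-5 + 0) = (√67/7)*(-5) = -5*√67/7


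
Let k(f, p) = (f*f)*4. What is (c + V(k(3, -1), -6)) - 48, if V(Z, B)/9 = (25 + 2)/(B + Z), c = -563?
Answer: -6029/10 ≈ -602.90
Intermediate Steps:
k(f, p) = 4*f² (k(f, p) = f²*4 = 4*f²)
V(Z, B) = 243/(B + Z) (V(Z, B) = 9*((25 + 2)/(B + Z)) = 9*(27/(B + Z)) = 243/(B + Z))
(c + V(k(3, -1), -6)) - 48 = (-563 + 243/(-6 + 4*3²)) - 48 = (-563 + 243/(-6 + 4*9)) - 48 = (-563 + 243/(-6 + 36)) - 48 = (-563 + 243/30) - 48 = (-563 + 243*(1/30)) - 48 = (-563 + 81/10) - 48 = -5549/10 - 48 = -6029/10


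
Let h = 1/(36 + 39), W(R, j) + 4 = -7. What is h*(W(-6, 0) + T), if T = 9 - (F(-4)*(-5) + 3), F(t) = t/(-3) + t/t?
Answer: 4/45 ≈ 0.088889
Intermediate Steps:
W(R, j) = -11 (W(R, j) = -4 - 7 = -11)
F(t) = 1 - t/3 (F(t) = t*(-⅓) + 1 = -t/3 + 1 = 1 - t/3)
h = 1/75 ≈ 0.013333
T = 53/3 (T = 9 - ((1 - ⅓*(-4))*(-5) + 3) = 9 - ((1 + 4/3)*(-5) + 3) = 9 - ((7/3)*(-5) + 3) = 9 - (-35/3 + 3) = 9 - 1*(-26/3) = 9 + 26/3 = 53/3 ≈ 17.667)
h*(W(-6, 0) + T) = (-11 + 53/3)/75 = (1/75)*(20/3) = 4/45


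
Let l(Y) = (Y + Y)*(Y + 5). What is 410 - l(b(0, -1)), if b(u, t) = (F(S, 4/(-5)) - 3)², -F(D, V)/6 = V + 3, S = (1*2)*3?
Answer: -87477442/625 ≈ -1.3996e+5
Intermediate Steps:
S = 6 (S = 2*3 = 6)
F(D, V) = -18 - 6*V (F(D, V) = -6*(V + 3) = -6*(3 + V) = -18 - 6*V)
b(u, t) = 6561/25 (b(u, t) = ((-18 - 24/(-5)) - 3)² = ((-18 - 24*(-1)/5) - 3)² = ((-18 - 6*(-⅘)) - 3)² = ((-18 + 24/5) - 3)² = (-66/5 - 3)² = (-81/5)² = 6561/25)
l(Y) = 2*Y*(5 + Y) (l(Y) = (2*Y)*(5 + Y) = 2*Y*(5 + Y))
410 - l(b(0, -1)) = 410 - 2*6561*(5 + 6561/25)/25 = 410 - 2*6561*6686/(25*25) = 410 - 1*87733692/625 = 410 - 87733692/625 = -87477442/625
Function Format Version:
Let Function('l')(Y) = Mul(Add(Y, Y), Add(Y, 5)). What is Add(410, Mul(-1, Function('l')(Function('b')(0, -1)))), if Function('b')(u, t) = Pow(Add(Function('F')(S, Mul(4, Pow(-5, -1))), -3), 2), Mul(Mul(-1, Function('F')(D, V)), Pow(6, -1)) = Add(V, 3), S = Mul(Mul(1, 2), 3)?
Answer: Rational(-87477442, 625) ≈ -1.3996e+5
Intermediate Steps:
S = 6 (S = Mul(2, 3) = 6)
Function('F')(D, V) = Add(-18, Mul(-6, V)) (Function('F')(D, V) = Mul(-6, Add(V, 3)) = Mul(-6, Add(3, V)) = Add(-18, Mul(-6, V)))
Function('b')(u, t) = Rational(6561, 25) (Function('b')(u, t) = Pow(Add(Add(-18, Mul(-6, Mul(4, Pow(-5, -1)))), -3), 2) = Pow(Add(Add(-18, Mul(-6, Mul(4, Rational(-1, 5)))), -3), 2) = Pow(Add(Add(-18, Mul(-6, Rational(-4, 5))), -3), 2) = Pow(Add(Add(-18, Rational(24, 5)), -3), 2) = Pow(Add(Rational(-66, 5), -3), 2) = Pow(Rational(-81, 5), 2) = Rational(6561, 25))
Function('l')(Y) = Mul(2, Y, Add(5, Y)) (Function('l')(Y) = Mul(Mul(2, Y), Add(5, Y)) = Mul(2, Y, Add(5, Y)))
Add(410, Mul(-1, Function('l')(Function('b')(0, -1)))) = Add(410, Mul(-1, Mul(2, Rational(6561, 25), Add(5, Rational(6561, 25))))) = Add(410, Mul(-1, Mul(2, Rational(6561, 25), Rational(6686, 25)))) = Add(410, Mul(-1, Rational(87733692, 625))) = Add(410, Rational(-87733692, 625)) = Rational(-87477442, 625)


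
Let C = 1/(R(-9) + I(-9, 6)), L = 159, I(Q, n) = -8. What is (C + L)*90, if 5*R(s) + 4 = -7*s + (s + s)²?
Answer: 4908780/343 ≈ 14311.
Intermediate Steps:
R(s) = -⅘ - 7*s/5 + 4*s²/5 (R(s) = -⅘ + (-7*s + (s + s)²)/5 = -⅘ + (-7*s + (2*s)²)/5 = -⅘ + (-7*s + 4*s²)/5 = -⅘ + (-7*s/5 + 4*s²/5) = -⅘ - 7*s/5 + 4*s²/5)
C = 5/343 (C = 1/((-⅘ - 7/5*(-9) + (⅘)*(-9)²) - 8) = 1/((-⅘ + 63/5 + (⅘)*81) - 8) = 1/((-⅘ + 63/5 + 324/5) - 8) = 1/(383/5 - 8) = 1/(343/5) = 5/343 ≈ 0.014577)
(C + L)*90 = (5/343 + 159)*90 = (54542/343)*90 = 4908780/343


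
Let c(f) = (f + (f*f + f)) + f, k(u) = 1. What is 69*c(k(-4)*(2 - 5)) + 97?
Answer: 97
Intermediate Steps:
c(f) = f² + 3*f (c(f) = (f + (f² + f)) + f = (f + (f + f²)) + f = (f² + 2*f) + f = f² + 3*f)
69*c(k(-4)*(2 - 5)) + 97 = 69*((1*(2 - 5))*(3 + 1*(2 - 5))) + 97 = 69*((1*(-3))*(3 + 1*(-3))) + 97 = 69*(-3*(3 - 3)) + 97 = 69*(-3*0) + 97 = 69*0 + 97 = 0 + 97 = 97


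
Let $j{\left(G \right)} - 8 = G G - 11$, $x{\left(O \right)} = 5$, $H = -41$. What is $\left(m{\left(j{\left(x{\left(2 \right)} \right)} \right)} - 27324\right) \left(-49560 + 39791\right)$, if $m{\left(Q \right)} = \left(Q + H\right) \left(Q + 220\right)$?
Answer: $311846018$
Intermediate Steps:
$j{\left(G \right)} = -3 + G^{2}$ ($j{\left(G \right)} = 8 + \left(G G - 11\right) = 8 + \left(G^{2} - 11\right) = 8 + \left(-11 + G^{2}\right) = -3 + G^{2}$)
$m{\left(Q \right)} = \left(-41 + Q\right) \left(220 + Q\right)$ ($m{\left(Q \right)} = \left(Q - 41\right) \left(Q + 220\right) = \left(-41 + Q\right) \left(220 + Q\right)$)
$\left(m{\left(j{\left(x{\left(2 \right)} \right)} \right)} - 27324\right) \left(-49560 + 39791\right) = \left(\left(-9020 + \left(-3 + 5^{2}\right)^{2} + 179 \left(-3 + 5^{2}\right)\right) - 27324\right) \left(-49560 + 39791\right) = \left(\left(-9020 + \left(-3 + 25\right)^{2} + 179 \left(-3 + 25\right)\right) - 27324\right) \left(-9769\right) = \left(\left(-9020 + 22^{2} + 179 \cdot 22\right) - 27324\right) \left(-9769\right) = \left(\left(-9020 + 484 + 3938\right) - 27324\right) \left(-9769\right) = \left(-4598 - 27324\right) \left(-9769\right) = \left(-31922\right) \left(-9769\right) = 311846018$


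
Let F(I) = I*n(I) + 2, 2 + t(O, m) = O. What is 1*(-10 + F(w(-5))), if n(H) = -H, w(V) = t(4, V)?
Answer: -12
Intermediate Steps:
t(O, m) = -2 + O
w(V) = 2 (w(V) = -2 + 4 = 2)
F(I) = 2 - I² (F(I) = I*(-I) + 2 = -I² + 2 = 2 - I²)
1*(-10 + F(w(-5))) = 1*(-10 + (2 - 1*2²)) = 1*(-10 + (2 - 1*4)) = 1*(-10 + (2 - 4)) = 1*(-10 - 2) = 1*(-12) = -12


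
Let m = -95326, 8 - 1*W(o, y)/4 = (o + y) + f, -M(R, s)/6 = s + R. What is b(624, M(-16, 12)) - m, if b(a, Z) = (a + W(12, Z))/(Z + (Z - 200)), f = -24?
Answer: 95322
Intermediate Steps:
M(R, s) = -6*R - 6*s (M(R, s) = -6*(s + R) = -6*(R + s) = -6*R - 6*s)
W(o, y) = 128 - 4*o - 4*y (W(o, y) = 32 - 4*((o + y) - 24) = 32 - 4*(-24 + o + y) = 32 + (96 - 4*o - 4*y) = 128 - 4*o - 4*y)
b(a, Z) = (80 + a - 4*Z)/(-200 + 2*Z) (b(a, Z) = (a + (128 - 4*12 - 4*Z))/(Z + (Z - 200)) = (a + (128 - 48 - 4*Z))/(Z + (-200 + Z)) = (a + (80 - 4*Z))/(-200 + 2*Z) = (80 + a - 4*Z)/(-200 + 2*Z))
b(624, M(-16, 12)) - m = (80 + 624 - 4*(-6*(-16) - 6*12))/(2*(-100 + (-6*(-16) - 6*12))) - 1*(-95326) = (80 + 624 - 4*(96 - 72))/(2*(-100 + (96 - 72))) + 95326 = (80 + 624 - 4*24)/(2*(-100 + 24)) + 95326 = (½)*(80 + 624 - 96)/(-76) + 95326 = (½)*(-1/76)*608 + 95326 = -4 + 95326 = 95322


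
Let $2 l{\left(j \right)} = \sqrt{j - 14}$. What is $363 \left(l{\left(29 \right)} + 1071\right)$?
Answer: $388773 + \frac{363 \sqrt{15}}{2} \approx 3.8948 \cdot 10^{5}$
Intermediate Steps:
$l{\left(j \right)} = \frac{\sqrt{-14 + j}}{2}$ ($l{\left(j \right)} = \frac{\sqrt{j - 14}}{2} = \frac{\sqrt{-14 + j}}{2}$)
$363 \left(l{\left(29 \right)} + 1071\right) = 363 \left(\frac{\sqrt{-14 + 29}}{2} + 1071\right) = 363 \left(\frac{\sqrt{15}}{2} + 1071\right) = 363 \left(1071 + \frac{\sqrt{15}}{2}\right) = 388773 + \frac{363 \sqrt{15}}{2}$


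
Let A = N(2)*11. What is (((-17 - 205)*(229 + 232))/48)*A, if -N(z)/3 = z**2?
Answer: 562881/2 ≈ 2.8144e+5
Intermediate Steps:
N(z) = -3*z**2
A = -132 (A = -3*2**2*11 = -3*4*11 = -12*11 = -132)
(((-17 - 205)*(229 + 232))/48)*A = (((-17 - 205)*(229 + 232))/48)*(-132) = (-222*461*(1/48))*(-132) = -102342*1/48*(-132) = -17057/8*(-132) = 562881/2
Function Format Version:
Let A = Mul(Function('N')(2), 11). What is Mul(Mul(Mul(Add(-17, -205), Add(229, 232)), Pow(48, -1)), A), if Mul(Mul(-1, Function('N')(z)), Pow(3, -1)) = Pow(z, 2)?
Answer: Rational(562881, 2) ≈ 2.8144e+5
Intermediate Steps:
Function('N')(z) = Mul(-3, Pow(z, 2))
A = -132 (A = Mul(Mul(-3, Pow(2, 2)), 11) = Mul(Mul(-3, 4), 11) = Mul(-12, 11) = -132)
Mul(Mul(Mul(Add(-17, -205), Add(229, 232)), Pow(48, -1)), A) = Mul(Mul(Mul(Add(-17, -205), Add(229, 232)), Pow(48, -1)), -132) = Mul(Mul(Mul(-222, 461), Rational(1, 48)), -132) = Mul(Mul(-102342, Rational(1, 48)), -132) = Mul(Rational(-17057, 8), -132) = Rational(562881, 2)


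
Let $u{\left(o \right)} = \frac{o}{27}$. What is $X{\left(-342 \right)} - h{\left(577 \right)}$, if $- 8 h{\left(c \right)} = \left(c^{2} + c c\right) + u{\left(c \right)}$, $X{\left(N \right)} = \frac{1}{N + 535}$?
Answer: $\frac{3469897615}{41688} \approx 83235.0$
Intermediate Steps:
$u{\left(o \right)} = \frac{o}{27}$ ($u{\left(o \right)} = o \frac{1}{27} = \frac{o}{27}$)
$X{\left(N \right)} = \frac{1}{535 + N}$
$h{\left(c \right)} = - \frac{c^{2}}{4} - \frac{c}{216}$ ($h{\left(c \right)} = - \frac{\left(c^{2} + c c\right) + \frac{c}{27}}{8} = - \frac{\left(c^{2} + c^{2}\right) + \frac{c}{27}}{8} = - \frac{2 c^{2} + \frac{c}{27}}{8} = - \frac{c^{2}}{4} - \frac{c}{216}$)
$X{\left(-342 \right)} - h{\left(577 \right)} = \frac{1}{535 - 342} - \frac{1}{216} \cdot 577 \left(-1 - 31158\right) = \frac{1}{193} - \frac{1}{216} \cdot 577 \left(-1 - 31158\right) = \frac{1}{193} - \frac{1}{216} \cdot 577 \left(-31159\right) = \frac{1}{193} - - \frac{17978743}{216} = \frac{1}{193} + \frac{17978743}{216} = \frac{3469897615}{41688}$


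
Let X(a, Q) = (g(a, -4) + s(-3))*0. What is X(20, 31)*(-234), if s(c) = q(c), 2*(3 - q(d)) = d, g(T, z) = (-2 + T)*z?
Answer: 0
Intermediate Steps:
g(T, z) = z*(-2 + T)
q(d) = 3 - d/2
s(c) = 3 - c/2
X(a, Q) = 0 (X(a, Q) = (-4*(-2 + a) + (3 - 1/2*(-3)))*0 = ((8 - 4*a) + (3 + 3/2))*0 = ((8 - 4*a) + 9/2)*0 = (25/2 - 4*a)*0 = 0)
X(20, 31)*(-234) = 0*(-234) = 0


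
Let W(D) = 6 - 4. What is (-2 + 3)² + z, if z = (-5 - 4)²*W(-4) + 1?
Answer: 164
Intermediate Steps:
W(D) = 2
z = 163 (z = (-5 - 4)²*2 + 1 = (-9)²*2 + 1 = 81*2 + 1 = 162 + 1 = 163)
(-2 + 3)² + z = (-2 + 3)² + 163 = 1² + 163 = 1 + 163 = 164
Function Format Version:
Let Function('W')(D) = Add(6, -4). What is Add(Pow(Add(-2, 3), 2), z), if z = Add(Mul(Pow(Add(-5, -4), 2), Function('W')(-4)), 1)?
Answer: 164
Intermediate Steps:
Function('W')(D) = 2
z = 163 (z = Add(Mul(Pow(Add(-5, -4), 2), 2), 1) = Add(Mul(Pow(-9, 2), 2), 1) = Add(Mul(81, 2), 1) = Add(162, 1) = 163)
Add(Pow(Add(-2, 3), 2), z) = Add(Pow(Add(-2, 3), 2), 163) = Add(Pow(1, 2), 163) = Add(1, 163) = 164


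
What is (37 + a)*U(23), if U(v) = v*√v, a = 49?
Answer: 1978*√23 ≈ 9486.2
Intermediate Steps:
U(v) = v^(3/2)
(37 + a)*U(23) = (37 + 49)*23^(3/2) = 86*(23*√23) = 1978*√23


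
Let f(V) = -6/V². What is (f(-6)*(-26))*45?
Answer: 195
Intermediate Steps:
f(V) = -6/V²
(f(-6)*(-26))*45 = (-6/(-6)²*(-26))*45 = (-6*1/36*(-26))*45 = -⅙*(-26)*45 = (13/3)*45 = 195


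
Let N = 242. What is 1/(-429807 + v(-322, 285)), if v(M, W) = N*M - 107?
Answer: -1/507838 ≈ -1.9691e-6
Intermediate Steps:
v(M, W) = -107 + 242*M (v(M, W) = 242*M - 107 = -107 + 242*M)
1/(-429807 + v(-322, 285)) = 1/(-429807 + (-107 + 242*(-322))) = 1/(-429807 + (-107 - 77924)) = 1/(-429807 - 78031) = 1/(-507838) = -1/507838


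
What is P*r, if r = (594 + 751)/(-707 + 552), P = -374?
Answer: 100606/31 ≈ 3245.4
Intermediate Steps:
r = -269/31 (r = 1345/(-155) = 1345*(-1/155) = -269/31 ≈ -8.6774)
P*r = -374*(-269/31) = 100606/31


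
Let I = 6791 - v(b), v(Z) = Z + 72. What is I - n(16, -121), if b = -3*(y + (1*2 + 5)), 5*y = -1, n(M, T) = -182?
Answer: 34607/5 ≈ 6921.4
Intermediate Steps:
y = -⅕ (y = (⅕)*(-1) = -⅕ ≈ -0.20000)
b = -102/5 (b = -3*(-⅕ + (1*2 + 5)) = -3*(-⅕ + (2 + 5)) = -3*(-⅕ + 7) = -3*34/5 = -102/5 ≈ -20.400)
v(Z) = 72 + Z
I = 33697/5 (I = 6791 - (72 - 102/5) = 6791 - 1*258/5 = 6791 - 258/5 = 33697/5 ≈ 6739.4)
I - n(16, -121) = 33697/5 - 1*(-182) = 33697/5 + 182 = 34607/5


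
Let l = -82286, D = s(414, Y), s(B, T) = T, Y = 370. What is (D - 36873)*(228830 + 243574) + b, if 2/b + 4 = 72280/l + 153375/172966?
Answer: -489838461837261264680/28406044167 ≈ -1.7244e+10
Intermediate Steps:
D = 370
b = -14232680276/28406044167 (b = 2/(-4 + (72280/(-82286) + 153375/172966)) = 2/(-4 + (72280*(-1/82286) + 153375*(1/172966))) = 2/(-4 + (-36140/41143 + 153375/172966)) = 2/(-4 + 59316385/7116340138) = 2/(-28406044167/7116340138) = 2*(-7116340138/28406044167) = -14232680276/28406044167 ≈ -0.50104)
(D - 36873)*(228830 + 243574) + b = (370 - 36873)*(228830 + 243574) - 14232680276/28406044167 = -36503*472404 - 14232680276/28406044167 = -17244163212 - 14232680276/28406044167 = -489838461837261264680/28406044167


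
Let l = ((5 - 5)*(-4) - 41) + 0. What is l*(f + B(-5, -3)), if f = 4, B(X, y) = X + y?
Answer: 164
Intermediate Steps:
l = -41 (l = (0*(-4) - 41) + 0 = (0 - 41) + 0 = -41 + 0 = -41)
l*(f + B(-5, -3)) = -41*(4 + (-5 - 3)) = -41*(4 - 8) = -41*(-4) = 164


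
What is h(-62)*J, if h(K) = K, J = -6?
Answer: 372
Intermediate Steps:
h(-62)*J = -62*(-6) = 372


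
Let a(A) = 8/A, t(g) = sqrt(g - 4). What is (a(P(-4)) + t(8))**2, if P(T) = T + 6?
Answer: 36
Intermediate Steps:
P(T) = 6 + T
t(g) = sqrt(-4 + g)
(a(P(-4)) + t(8))**2 = (8/(6 - 4) + sqrt(-4 + 8))**2 = (8/2 + sqrt(4))**2 = (8*(1/2) + 2)**2 = (4 + 2)**2 = 6**2 = 36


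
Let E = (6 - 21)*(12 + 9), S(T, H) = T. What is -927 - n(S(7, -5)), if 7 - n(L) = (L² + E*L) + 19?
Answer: -3071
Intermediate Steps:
E = -315 (E = -15*21 = -315)
n(L) = -12 - L² + 315*L (n(L) = 7 - ((L² - 315*L) + 19) = 7 - (19 + L² - 315*L) = 7 + (-19 - L² + 315*L) = -12 - L² + 315*L)
-927 - n(S(7, -5)) = -927 - (-12 - 1*7² + 315*7) = -927 - (-12 - 1*49 + 2205) = -927 - (-12 - 49 + 2205) = -927 - 1*2144 = -927 - 2144 = -3071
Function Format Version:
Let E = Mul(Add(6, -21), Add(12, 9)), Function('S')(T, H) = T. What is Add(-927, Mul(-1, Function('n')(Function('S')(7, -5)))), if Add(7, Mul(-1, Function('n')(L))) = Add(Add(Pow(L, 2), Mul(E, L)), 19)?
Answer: -3071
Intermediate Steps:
E = -315 (E = Mul(-15, 21) = -315)
Function('n')(L) = Add(-12, Mul(-1, Pow(L, 2)), Mul(315, L)) (Function('n')(L) = Add(7, Mul(-1, Add(Add(Pow(L, 2), Mul(-315, L)), 19))) = Add(7, Mul(-1, Add(19, Pow(L, 2), Mul(-315, L)))) = Add(7, Add(-19, Mul(-1, Pow(L, 2)), Mul(315, L))) = Add(-12, Mul(-1, Pow(L, 2)), Mul(315, L)))
Add(-927, Mul(-1, Function('n')(Function('S')(7, -5)))) = Add(-927, Mul(-1, Add(-12, Mul(-1, Pow(7, 2)), Mul(315, 7)))) = Add(-927, Mul(-1, Add(-12, Mul(-1, 49), 2205))) = Add(-927, Mul(-1, Add(-12, -49, 2205))) = Add(-927, Mul(-1, 2144)) = Add(-927, -2144) = -3071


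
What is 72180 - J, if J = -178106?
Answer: 250286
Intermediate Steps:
72180 - J = 72180 - 1*(-178106) = 72180 + 178106 = 250286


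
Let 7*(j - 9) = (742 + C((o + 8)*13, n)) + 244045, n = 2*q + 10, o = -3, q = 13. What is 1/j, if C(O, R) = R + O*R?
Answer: 1/35318 ≈ 2.8314e-5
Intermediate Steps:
n = 36 (n = 2*13 + 10 = 26 + 10 = 36)
j = 35318 (j = 9 + ((742 + 36*(1 + (-3 + 8)*13)) + 244045)/7 = 9 + ((742 + 36*(1 + 5*13)) + 244045)/7 = 9 + ((742 + 36*(1 + 65)) + 244045)/7 = 9 + ((742 + 36*66) + 244045)/7 = 9 + ((742 + 2376) + 244045)/7 = 9 + (3118 + 244045)/7 = 9 + (1/7)*247163 = 9 + 35309 = 35318)
1/j = 1/35318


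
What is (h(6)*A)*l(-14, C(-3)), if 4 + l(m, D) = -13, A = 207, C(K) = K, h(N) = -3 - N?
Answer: 31671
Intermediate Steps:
l(m, D) = -17 (l(m, D) = -4 - 13 = -17)
(h(6)*A)*l(-14, C(-3)) = ((-3 - 1*6)*207)*(-17) = ((-3 - 6)*207)*(-17) = -9*207*(-17) = -1863*(-17) = 31671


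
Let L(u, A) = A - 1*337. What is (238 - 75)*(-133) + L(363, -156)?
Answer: -22172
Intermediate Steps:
L(u, A) = -337 + A (L(u, A) = A - 337 = -337 + A)
(238 - 75)*(-133) + L(363, -156) = (238 - 75)*(-133) + (-337 - 156) = 163*(-133) - 493 = -21679 - 493 = -22172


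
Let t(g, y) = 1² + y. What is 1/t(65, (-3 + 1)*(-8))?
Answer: 1/17 ≈ 0.058824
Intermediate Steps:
t(g, y) = 1 + y
1/t(65, (-3 + 1)*(-8)) = 1/(1 + (-3 + 1)*(-8)) = 1/(1 - 2*(-8)) = 1/(1 + 16) = 1/17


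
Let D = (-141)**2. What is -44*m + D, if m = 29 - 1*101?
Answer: 23049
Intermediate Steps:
m = -72 (m = 29 - 101 = -72)
D = 19881
-44*m + D = -44*(-72) + 19881 = 3168 + 19881 = 23049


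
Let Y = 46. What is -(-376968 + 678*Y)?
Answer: 345780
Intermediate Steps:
-(-376968 + 678*Y) = -678/(1/(-556 + 46)) = -678/(1/(-510)) = -678/(-1/510) = -678*(-510) = 345780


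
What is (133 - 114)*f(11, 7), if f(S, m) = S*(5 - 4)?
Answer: 209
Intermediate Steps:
f(S, m) = S (f(S, m) = S*1 = S)
(133 - 114)*f(11, 7) = (133 - 114)*11 = 19*11 = 209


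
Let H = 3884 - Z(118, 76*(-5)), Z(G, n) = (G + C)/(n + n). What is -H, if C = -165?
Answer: -2951793/760 ≈ -3883.9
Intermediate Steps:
Z(G, n) = (-165 + G)/(2*n) (Z(G, n) = (G - 165)/(n + n) = (-165 + G)/((2*n)) = (-165 + G)*(1/(2*n)) = (-165 + G)/(2*n))
H = 2951793/760 (H = 3884 - (-165 + 118)/(2*(76*(-5))) = 3884 - (-47)/(2*(-380)) = 3884 - (-1)*(-47)/(2*380) = 3884 - 1*47/760 = 3884 - 47/760 = 2951793/760 ≈ 3883.9)
-H = -1*2951793/760 = -2951793/760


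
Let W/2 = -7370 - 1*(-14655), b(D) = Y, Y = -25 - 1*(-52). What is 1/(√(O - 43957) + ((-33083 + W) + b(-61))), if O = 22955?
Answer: -9243/170876599 - I*√21002/341753198 ≈ -5.4092e-5 - 4.2405e-7*I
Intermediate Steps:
Y = 27 (Y = -25 + 52 = 27)
b(D) = 27
W = 14570 (W = 2*(-7370 - 1*(-14655)) = 2*(-7370 + 14655) = 2*7285 = 14570)
1/(√(O - 43957) + ((-33083 + W) + b(-61))) = 1/(√(22955 - 43957) + ((-33083 + 14570) + 27)) = 1/(√(-21002) + (-18513 + 27)) = 1/(I*√21002 - 18486) = 1/(-18486 + I*√21002)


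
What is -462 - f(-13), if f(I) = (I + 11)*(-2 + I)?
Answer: -492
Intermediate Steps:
f(I) = (-2 + I)*(11 + I) (f(I) = (11 + I)*(-2 + I) = (-2 + I)*(11 + I))
-462 - f(-13) = -462 - (-22 + (-13)**2 + 9*(-13)) = -462 - (-22 + 169 - 117) = -462 - 1*30 = -462 - 30 = -492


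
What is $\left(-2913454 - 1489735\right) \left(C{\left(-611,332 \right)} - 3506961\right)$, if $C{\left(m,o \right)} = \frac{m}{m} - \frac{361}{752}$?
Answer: $\frac{11612240976522109}{752} \approx 1.5442 \cdot 10^{13}$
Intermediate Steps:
$C{\left(m,o \right)} = \frac{391}{752}$ ($C{\left(m,o \right)} = 1 - \frac{361}{752} = \frac{391}{752}$)
$\left(-2913454 - 1489735\right) \left(C{\left(-611,332 \right)} - 3506961\right) = \left(-2913454 - 1489735\right) \left(\frac{391}{752} - 3506961\right) = \left(-4403189\right) \left(- \frac{2637234281}{752}\right) = \frac{11612240976522109}{752}$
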